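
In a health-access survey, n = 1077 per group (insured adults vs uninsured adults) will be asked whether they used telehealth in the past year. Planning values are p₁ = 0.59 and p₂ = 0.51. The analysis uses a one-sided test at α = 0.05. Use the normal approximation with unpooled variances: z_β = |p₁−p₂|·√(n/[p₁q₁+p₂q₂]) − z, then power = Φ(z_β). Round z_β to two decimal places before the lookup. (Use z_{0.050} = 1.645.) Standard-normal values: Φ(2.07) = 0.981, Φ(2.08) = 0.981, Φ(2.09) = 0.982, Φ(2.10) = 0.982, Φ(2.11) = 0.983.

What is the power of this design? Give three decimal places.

Power ≈ 0.982

z_β = |p₁−p₂|·√(n/[p₁q₁+p₂q₂]) − z_α
    = 0.08 · √(1077/0.4918) − 1.645
    = 0.08 · 46.7965 − 1.645
    = 3.7437 − 1.645 = 2.0987 → 2.10
Power = Φ(2.10) = 0.982.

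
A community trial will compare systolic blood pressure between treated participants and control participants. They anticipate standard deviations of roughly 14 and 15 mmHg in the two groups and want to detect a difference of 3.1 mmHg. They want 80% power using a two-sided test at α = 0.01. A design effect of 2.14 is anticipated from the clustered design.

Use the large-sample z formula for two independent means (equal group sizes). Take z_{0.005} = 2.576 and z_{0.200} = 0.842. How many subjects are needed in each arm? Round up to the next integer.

n = (z_{α/2} + z_β)² · (σ₁² + σ₂²) / δ²
  = (2.576 + 0.842)² · (14² + 15² = 421) / 3.1²
  = 11.6827 · 421 / 9.61
  = 511.80
Design effect: 2.14 × 511.80 = 1095.26.
Round up → n = 1096 per group.

n = 1096 per group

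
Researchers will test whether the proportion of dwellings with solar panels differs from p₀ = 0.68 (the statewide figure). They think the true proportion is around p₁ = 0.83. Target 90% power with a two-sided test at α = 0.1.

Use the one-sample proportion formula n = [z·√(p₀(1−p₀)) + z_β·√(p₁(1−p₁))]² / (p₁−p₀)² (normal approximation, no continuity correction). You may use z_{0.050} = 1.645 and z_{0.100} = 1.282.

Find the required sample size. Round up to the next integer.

n = [z_{α/2}·√(p₀q₀) + z_β·√(p₁q₁)]² / (p₁ − p₀)²
  = [1.645·√(0.68·0.32) + 1.282·√(0.83·0.17)]² / (0.15)²
  = [1.645·0.4665 + 1.282·0.3756]² / 0.0225
  = [1.2489]² / 0.0225
  = 69.32
Round up → n = 70.

n = 70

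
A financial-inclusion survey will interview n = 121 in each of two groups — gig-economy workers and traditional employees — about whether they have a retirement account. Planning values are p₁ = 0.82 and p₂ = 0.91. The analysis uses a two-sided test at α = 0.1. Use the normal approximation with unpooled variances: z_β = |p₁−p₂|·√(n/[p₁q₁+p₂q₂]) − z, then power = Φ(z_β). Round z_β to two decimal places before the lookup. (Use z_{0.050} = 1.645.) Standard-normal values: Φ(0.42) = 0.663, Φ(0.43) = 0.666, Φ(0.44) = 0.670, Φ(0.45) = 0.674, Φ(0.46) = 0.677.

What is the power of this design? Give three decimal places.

Power ≈ 0.663

z_β = |p₁−p₂|·√(n/[p₁q₁+p₂q₂]) − z_{α/2}
    = 0.09 · √(121/0.2295) − 1.645
    = 0.09 · 22.9616 − 1.645
    = 2.0665 − 1.645 = 0.4215 → 0.42
Power = Φ(0.42) = 0.663.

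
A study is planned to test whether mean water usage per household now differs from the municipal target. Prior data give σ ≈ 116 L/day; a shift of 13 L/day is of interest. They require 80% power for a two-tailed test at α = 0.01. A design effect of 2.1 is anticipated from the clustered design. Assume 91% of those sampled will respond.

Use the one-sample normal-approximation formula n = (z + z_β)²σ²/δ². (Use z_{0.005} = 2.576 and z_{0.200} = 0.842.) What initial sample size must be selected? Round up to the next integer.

n = (z_{α/2} + z_β)² · σ² / δ²
  = (2.576 + 0.842)² · 116² / 13²
  = 11.6827 · 13456 / 169
  = 930.19
Design effect: 2.1 × 930.19 = 1953.41.
Adjust for 91% response: 1953.41 / 0.91 = 2146.60.
Round up → n = 2147.

n = 2147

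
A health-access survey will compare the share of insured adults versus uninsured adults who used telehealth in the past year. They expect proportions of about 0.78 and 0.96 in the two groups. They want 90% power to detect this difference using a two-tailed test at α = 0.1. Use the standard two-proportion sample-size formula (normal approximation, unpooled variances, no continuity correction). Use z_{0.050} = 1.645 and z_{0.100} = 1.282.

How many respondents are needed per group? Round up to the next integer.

n = (z_{α/2} + z_β)² · [p₁(1−p₁) + p₂(1−p₂)] / (p₁ − p₂)²
  = (1.645 + 1.282)² · (0.78·0.22 + 0.96·0.04) / (-0.18)²
  = (2.927)² · (0.1716 + 0.0384) / 0.0324
  = 8.5673 · 0.2100 / 0.0324
  = 55.53
Round up → n = 56 per group.

n = 56 per group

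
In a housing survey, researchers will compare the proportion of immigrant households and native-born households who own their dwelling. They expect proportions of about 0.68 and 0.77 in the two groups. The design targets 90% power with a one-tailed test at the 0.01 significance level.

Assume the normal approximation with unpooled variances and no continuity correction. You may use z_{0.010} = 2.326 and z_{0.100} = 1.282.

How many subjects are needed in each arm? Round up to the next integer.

n = 635 per group

n = (z_α + z_β)² · [p₁(1−p₁) + p₂(1−p₂)] / (p₁ − p₂)²
  = (2.326 + 1.282)² · (0.68·0.32 + 0.77·0.23) / (-0.09)²
  = (3.608)² · (0.2176 + 0.1771) / 0.0081
  = 13.0177 · 0.3947 / 0.0081
  = 634.33
Round up → n = 635 per group.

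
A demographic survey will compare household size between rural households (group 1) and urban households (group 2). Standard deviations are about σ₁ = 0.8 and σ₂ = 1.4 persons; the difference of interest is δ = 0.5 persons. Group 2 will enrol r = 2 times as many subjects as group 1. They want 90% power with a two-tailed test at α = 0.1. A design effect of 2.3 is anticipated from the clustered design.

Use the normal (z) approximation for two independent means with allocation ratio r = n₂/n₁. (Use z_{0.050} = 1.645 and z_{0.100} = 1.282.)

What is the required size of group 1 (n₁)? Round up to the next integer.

n₁ = (z_{α/2} + z_β)² · (σ₁² + σ₂²/r) / δ²
   = (1.645 + 1.282)² · (0.8² + 1.4²/2) / 0.5²
   = 8.5673 · (0.64 + 0.98) / 0.25
   = 8.5673 · 1.62 / 0.25
   = 55.52
Design effect: 2.3 × 55.52 = 127.69.
Round up → n₁ = 128; n₂ = r·n₁ = 2 × 128 = 256.

n₁ = 128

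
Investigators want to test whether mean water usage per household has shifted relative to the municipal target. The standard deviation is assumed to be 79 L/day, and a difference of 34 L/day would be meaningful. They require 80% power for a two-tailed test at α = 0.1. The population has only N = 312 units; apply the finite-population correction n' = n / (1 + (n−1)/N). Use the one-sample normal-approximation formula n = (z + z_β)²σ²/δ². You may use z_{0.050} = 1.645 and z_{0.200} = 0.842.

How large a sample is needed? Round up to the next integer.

n = 31

n = (z_{α/2} + z_β)² · σ² / δ²
  = (1.645 + 0.842)² · 79² / 34²
  = 6.1852 · 6241 / 1156
  = 33.39
Finite-population correction (N = 312): 33.39 / (1 + (33.39 − 1)/312) = 30.25.
Round up → n = 31.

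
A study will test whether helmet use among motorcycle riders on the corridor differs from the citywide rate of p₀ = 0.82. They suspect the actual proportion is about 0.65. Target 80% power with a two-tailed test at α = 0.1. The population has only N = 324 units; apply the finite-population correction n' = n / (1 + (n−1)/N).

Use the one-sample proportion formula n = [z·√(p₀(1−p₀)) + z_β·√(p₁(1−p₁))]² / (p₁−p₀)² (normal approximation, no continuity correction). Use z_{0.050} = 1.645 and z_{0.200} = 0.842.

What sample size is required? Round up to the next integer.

n = [z_{α/2}·√(p₀q₀) + z_β·√(p₁q₁)]² / (p₁ − p₀)²
  = [1.645·√(0.82·0.18) + 0.842·√(0.65·0.35)]² / (-0.17)²
  = [1.645·0.3842 + 0.842·0.4770]² / 0.0289
  = [1.0336]² / 0.0289
  = 36.97
Finite-population correction (N = 324): 36.97 / (1 + (36.97 − 1)/324) = 33.27.
Round up → n = 34.

n = 34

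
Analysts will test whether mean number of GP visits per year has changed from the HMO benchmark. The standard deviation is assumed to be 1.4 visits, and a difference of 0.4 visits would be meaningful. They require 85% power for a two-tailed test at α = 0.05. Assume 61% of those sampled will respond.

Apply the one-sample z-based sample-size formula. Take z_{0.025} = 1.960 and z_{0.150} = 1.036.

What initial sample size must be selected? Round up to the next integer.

n = 181

n = (z_{α/2} + z_β)² · σ² / δ²
  = (1.960 + 1.036)² · 1.4² / 0.4²
  = 8.9760 · 1.96 / 0.16
  = 109.96
Adjust for 61% response: 109.96 / 0.61 = 180.26.
Round up → n = 181.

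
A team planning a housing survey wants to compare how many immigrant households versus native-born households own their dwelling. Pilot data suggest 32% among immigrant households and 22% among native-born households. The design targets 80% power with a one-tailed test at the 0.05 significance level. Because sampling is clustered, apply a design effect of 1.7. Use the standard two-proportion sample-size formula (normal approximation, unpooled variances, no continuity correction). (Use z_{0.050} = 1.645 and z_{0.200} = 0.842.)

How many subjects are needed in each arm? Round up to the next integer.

n = 410 per group

n = (z_α + z_β)² · [p₁(1−p₁) + p₂(1−p₂)] / (p₁ − p₂)²
  = (1.645 + 0.842)² · (0.32·0.68 + 0.22·0.78) / (0.10)²
  = (2.487)² · (0.2176 + 0.1716) / 0.0100
  = 6.1852 · 0.3892 / 0.0100
  = 240.73
Design effect: 1.7 × 240.73 = 409.24.
Round up → n = 410 per group.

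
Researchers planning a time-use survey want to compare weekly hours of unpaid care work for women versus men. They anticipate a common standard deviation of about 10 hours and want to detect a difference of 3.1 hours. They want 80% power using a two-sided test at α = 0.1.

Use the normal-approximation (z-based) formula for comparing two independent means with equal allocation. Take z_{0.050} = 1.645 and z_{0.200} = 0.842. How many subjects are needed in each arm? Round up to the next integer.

n = (z_{α/2} + z_β)² · (σ₁² + σ₂²) / δ²
  = (1.645 + 0.842)² · (2·10² = 200) / 3.1²
  = 6.1852 · 200 / 9.61
  = 128.72
Round up → n = 129 per group.

n = 129 per group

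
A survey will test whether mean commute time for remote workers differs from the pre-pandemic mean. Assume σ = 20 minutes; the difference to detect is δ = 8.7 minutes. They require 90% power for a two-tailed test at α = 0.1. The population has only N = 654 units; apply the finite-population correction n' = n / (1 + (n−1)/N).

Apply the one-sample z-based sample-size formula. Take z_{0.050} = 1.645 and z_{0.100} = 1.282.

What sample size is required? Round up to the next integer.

n = (z_{α/2} + z_β)² · σ² / δ²
  = (1.645 + 1.282)² · 20² / 8.7²
  = 8.5673 · 400 / 75.69
  = 45.28
Finite-population correction (N = 654): 45.28 / (1 + (45.28 − 1)/654) = 42.41.
Round up → n = 43.

n = 43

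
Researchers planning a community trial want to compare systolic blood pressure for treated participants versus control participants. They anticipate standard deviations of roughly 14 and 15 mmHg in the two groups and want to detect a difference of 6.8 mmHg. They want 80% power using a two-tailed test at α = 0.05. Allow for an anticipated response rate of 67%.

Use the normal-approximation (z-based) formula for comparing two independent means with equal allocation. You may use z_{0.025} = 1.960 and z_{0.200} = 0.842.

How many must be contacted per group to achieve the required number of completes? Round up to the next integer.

n = (z_{α/2} + z_β)² · (σ₁² + σ₂²) / δ²
  = (1.960 + 0.842)² · (14² + 15² = 421) / 6.8²
  = 7.8512 · 421 / 46.24
  = 71.48
Adjust for 67% response: 71.48 / 0.67 = 106.69.
Round up → n = 107 per group.

n = 107 per group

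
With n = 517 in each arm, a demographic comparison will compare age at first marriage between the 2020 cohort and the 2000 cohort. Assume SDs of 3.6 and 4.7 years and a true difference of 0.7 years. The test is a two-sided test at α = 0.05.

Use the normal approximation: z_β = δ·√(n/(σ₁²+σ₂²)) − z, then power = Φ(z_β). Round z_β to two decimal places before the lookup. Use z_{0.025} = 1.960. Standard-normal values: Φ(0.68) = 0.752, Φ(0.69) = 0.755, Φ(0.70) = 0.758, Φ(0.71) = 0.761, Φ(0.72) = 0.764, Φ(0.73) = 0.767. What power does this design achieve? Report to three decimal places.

Power ≈ 0.767

z_β = δ·√(n/(σ₁²+σ₂²)) − z_{α/2}
    = 0.7 · √(517/35.05) − 1.960
    = 0.7 · 3.84062 − 1.960
    = 2.6884 − 1.960 = 0.7284 → 0.73
Power = Φ(0.73) = 0.767.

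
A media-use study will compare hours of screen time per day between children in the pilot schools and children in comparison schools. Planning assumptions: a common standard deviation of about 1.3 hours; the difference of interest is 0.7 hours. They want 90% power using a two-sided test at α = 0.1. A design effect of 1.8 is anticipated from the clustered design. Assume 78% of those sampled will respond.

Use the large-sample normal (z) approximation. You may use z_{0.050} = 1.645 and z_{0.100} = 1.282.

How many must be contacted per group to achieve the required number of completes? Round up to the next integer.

n = (z_{α/2} + z_β)² · (σ₁² + σ₂²) / δ²
  = (1.645 + 1.282)² · (2·1.3² = 3.38) / 0.7²
  = 8.5673 · 3.38 / 0.49
  = 59.10
Design effect: 1.8 × 59.10 = 106.37.
Adjust for 78% response: 106.37 / 0.78 = 136.38.
Round up → n = 137 per group.

n = 137 per group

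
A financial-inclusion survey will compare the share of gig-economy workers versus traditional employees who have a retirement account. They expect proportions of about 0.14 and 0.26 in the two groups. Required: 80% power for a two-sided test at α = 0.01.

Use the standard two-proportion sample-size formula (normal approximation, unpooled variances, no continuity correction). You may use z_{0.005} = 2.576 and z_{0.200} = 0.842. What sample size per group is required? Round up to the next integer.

n = (z_{α/2} + z_β)² · [p₁(1−p₁) + p₂(1−p₂)] / (p₁ − p₂)²
  = (2.576 + 0.842)² · (0.14·0.86 + 0.26·0.74) / (-0.12)²
  = (3.418)² · (0.1204 + 0.1924) / 0.0144
  = 11.6827 · 0.3128 / 0.0144
  = 253.77
Round up → n = 254 per group.

n = 254 per group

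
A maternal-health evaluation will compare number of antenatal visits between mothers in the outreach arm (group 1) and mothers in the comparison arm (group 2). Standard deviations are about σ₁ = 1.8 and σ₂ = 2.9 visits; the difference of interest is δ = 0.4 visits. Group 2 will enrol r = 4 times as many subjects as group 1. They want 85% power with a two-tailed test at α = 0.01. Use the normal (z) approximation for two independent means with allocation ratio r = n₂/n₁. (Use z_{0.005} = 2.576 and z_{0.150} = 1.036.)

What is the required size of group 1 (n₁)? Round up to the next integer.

n₁ = 436

n₁ = (z_{α/2} + z_β)² · (σ₁² + σ₂²/r) / δ²
   = (2.576 + 1.036)² · (1.8² + 2.9²/4) / 0.4²
   = 13.0465 · (3.24 + 2.1025) / 0.16
   = 13.0465 · 5.3425 / 0.16
   = 435.63
Round up → n₁ = 436; n₂ = r·n₁ = 4 × 436 = 1744.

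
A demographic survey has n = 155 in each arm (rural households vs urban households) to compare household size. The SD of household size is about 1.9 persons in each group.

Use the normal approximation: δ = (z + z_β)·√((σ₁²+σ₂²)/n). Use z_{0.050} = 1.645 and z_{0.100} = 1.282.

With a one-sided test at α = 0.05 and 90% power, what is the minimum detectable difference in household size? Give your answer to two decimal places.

Minimum detectable difference ≈ 0.63 persons

δ = (z_α + z_β) · √((σ₁²+σ₂²)/n)
  = (1.645 + 1.282) · √(7.22/155)
  = 2.927 · √0.04658
  = 2.927 · 0.2158
  = 0.6317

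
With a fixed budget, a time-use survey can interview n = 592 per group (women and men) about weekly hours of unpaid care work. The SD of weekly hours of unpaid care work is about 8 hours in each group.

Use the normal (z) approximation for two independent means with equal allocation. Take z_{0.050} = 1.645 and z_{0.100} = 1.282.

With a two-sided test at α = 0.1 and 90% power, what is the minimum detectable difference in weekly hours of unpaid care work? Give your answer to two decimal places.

δ = (z_{α/2} + z_β) · √((σ₁²+σ₂²)/n)
  = (1.645 + 1.282) · √(128/592)
  = 2.927 · √0.21622
  = 2.927 · 0.4650
  = 1.3610

Minimum detectable difference ≈ 1.36 hours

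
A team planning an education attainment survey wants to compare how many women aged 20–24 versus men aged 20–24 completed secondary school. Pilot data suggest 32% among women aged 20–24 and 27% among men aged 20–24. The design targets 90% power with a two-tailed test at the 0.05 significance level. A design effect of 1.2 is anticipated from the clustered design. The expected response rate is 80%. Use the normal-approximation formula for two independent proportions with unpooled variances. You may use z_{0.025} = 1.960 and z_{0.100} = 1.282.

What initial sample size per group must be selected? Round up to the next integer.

n = 2616 per group

n = (z_{α/2} + z_β)² · [p₁(1−p₁) + p₂(1−p₂)] / (p₁ − p₂)²
  = (1.960 + 1.282)² · (0.32·0.68 + 0.27·0.73) / (0.05)²
  = (3.242)² · (0.2176 + 0.1971) / 0.0025
  = 10.5106 · 0.4147 / 0.0025
  = 1743.49
Design effect: 1.2 × 1743.49 = 2092.19.
Adjust for 80% response: 2092.19 / 0.80 = 2615.24.
Round up → n = 2616 per group.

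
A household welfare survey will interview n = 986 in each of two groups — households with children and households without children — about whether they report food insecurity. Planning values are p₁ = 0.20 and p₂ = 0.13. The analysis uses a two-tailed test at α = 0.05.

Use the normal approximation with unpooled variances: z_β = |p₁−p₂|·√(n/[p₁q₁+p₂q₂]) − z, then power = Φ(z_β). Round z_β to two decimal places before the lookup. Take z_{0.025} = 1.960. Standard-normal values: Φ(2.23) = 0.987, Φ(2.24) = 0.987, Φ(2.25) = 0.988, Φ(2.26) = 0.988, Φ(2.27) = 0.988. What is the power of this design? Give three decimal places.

z_β = |p₁−p₂|·√(n/[p₁q₁+p₂q₂]) − z_{α/2}
    = 0.07 · √(986/0.2731) − 1.960
    = 0.07 · 60.0866 − 1.960
    = 4.2061 − 1.960 = 2.2461 → 2.25
Power = Φ(2.25) = 0.988.

Power ≈ 0.988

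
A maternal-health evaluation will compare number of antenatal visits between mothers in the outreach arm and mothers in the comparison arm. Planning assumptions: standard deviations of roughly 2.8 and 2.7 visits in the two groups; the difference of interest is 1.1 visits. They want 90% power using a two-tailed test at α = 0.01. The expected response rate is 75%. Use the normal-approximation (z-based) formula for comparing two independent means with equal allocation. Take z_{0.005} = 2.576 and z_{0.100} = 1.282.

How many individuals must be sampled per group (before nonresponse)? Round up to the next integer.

n = (z_{α/2} + z_β)² · (σ₁² + σ₂²) / δ²
  = (2.576 + 1.282)² · (2.8² + 2.7² = 15.13) / 1.1²
  = 14.8842 · 15.13 / 1.21
  = 186.11
Adjust for 75% response: 186.11 / 0.75 = 248.15.
Round up → n = 249 per group.

n = 249 per group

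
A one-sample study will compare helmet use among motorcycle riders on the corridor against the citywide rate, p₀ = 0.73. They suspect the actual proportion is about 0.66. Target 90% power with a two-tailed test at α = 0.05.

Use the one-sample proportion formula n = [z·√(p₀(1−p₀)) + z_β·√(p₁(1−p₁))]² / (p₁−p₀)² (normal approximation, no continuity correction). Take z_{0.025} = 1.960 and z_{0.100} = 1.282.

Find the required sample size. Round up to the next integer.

n = [z_{α/2}·√(p₀q₀) + z_β·√(p₁q₁)]² / (p₁ − p₀)²
  = [1.960·√(0.73·0.27) + 1.282·√(0.66·0.34)]² / (-0.07)²
  = [1.960·0.4440 + 1.282·0.4737]² / 0.0049
  = [1.4775]² / 0.0049
  = 445.48
Round up → n = 446.

n = 446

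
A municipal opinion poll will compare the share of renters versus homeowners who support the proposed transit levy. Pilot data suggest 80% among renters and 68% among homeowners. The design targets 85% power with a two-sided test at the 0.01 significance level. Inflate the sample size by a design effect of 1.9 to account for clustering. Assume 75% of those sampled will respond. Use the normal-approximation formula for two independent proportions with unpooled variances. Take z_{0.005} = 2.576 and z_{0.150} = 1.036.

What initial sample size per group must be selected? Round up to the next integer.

n = (z_{α/2} + z_β)² · [p₁(1−p₁) + p₂(1−p₂)] / (p₁ − p₂)²
  = (2.576 + 1.036)² · (0.80·0.20 + 0.68·0.32) / (0.12)²
  = (3.612)² · (0.1600 + 0.2176) / 0.0144
  = 13.0465 · 0.3776 / 0.0144
  = 342.11
Design effect: 1.9 × 342.11 = 650.01.
Adjust for 75% response: 650.01 / 0.75 = 866.68.
Round up → n = 867 per group.

n = 867 per group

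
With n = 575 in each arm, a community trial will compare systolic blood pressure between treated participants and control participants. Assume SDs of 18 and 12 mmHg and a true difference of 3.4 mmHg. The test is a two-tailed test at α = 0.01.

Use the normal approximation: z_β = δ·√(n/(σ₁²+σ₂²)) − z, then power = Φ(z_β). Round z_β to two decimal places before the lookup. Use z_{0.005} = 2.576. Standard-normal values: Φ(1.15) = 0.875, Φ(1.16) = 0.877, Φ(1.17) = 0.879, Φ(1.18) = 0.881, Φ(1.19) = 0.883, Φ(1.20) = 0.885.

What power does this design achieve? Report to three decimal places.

z_β = δ·√(n/(σ₁²+σ₂²)) − z_{α/2}
    = 3.4 · √(575/468) − 2.576
    = 3.4 · 1.10844 − 2.576
    = 3.7687 − 2.576 = 1.1927 → 1.19
Power = Φ(1.19) = 0.883.

Power ≈ 0.883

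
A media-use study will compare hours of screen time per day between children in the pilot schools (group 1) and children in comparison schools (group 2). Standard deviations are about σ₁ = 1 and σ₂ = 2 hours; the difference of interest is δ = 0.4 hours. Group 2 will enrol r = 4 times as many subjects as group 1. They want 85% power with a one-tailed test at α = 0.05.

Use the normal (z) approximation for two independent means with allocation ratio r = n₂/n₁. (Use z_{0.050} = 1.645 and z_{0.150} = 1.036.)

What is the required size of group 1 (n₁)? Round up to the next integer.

n₁ = 90

n₁ = (z_α + z_β)² · (σ₁² + σ₂²/r) / δ²
   = (1.645 + 1.036)² · (1² + 2²/4) / 0.4²
   = 7.1878 · (1 + 1) / 0.16
   = 7.1878 · 2 / 0.16
   = 89.85
Round up → n₁ = 90; n₂ = r·n₁ = 4 × 90 = 360.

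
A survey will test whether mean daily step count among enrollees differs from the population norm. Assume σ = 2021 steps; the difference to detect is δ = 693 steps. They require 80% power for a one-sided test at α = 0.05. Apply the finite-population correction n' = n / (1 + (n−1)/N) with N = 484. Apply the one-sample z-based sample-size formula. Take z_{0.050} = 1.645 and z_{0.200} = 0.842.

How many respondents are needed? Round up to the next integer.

n = (z_α + z_β)² · σ² / δ²
  = (1.645 + 0.842)² · 2021² / 693²
  = 6.1852 · 4084441 / 480249
  = 52.60
Finite-population correction (N = 484): 52.60 / (1 + (52.60 − 1)/484) = 47.54.
Round up → n = 48.

n = 48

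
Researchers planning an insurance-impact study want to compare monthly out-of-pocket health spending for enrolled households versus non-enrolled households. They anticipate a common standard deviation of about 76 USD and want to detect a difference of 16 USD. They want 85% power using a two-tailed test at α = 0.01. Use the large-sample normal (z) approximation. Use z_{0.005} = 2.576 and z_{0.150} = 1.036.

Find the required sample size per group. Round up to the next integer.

n = (z_{α/2} + z_β)² · (σ₁² + σ₂²) / δ²
  = (2.576 + 1.036)² · (2·76² = 11552) / 16²
  = 13.0465 · 11552 / 256
  = 588.73
Round up → n = 589 per group.

n = 589 per group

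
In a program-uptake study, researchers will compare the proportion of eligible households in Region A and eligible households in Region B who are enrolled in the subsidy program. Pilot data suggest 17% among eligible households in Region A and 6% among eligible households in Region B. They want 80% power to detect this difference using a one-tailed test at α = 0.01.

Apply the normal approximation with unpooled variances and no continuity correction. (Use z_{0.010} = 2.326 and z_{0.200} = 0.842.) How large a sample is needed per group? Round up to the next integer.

n = (z_α + z_β)² · [p₁(1−p₁) + p₂(1−p₂)] / (p₁ − p₂)²
  = (2.326 + 0.842)² · (0.17·0.83 + 0.06·0.94) / (0.11)²
  = (3.168)² · (0.1411 + 0.0564) / 0.0121
  = 10.0362 · 0.1975 / 0.0121
  = 163.81
Round up → n = 164 per group.

n = 164 per group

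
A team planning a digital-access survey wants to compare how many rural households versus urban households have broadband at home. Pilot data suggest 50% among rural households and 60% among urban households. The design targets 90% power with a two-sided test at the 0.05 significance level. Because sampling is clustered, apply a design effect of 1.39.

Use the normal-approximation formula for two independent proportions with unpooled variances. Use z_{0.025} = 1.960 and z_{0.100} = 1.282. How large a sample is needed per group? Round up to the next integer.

n = 716 per group

n = (z_{α/2} + z_β)² · [p₁(1−p₁) + p₂(1−p₂)] / (p₁ − p₂)²
  = (1.960 + 1.282)² · (0.50·0.50 + 0.60·0.40) / (-0.10)²
  = (3.242)² · (0.2500 + 0.2400) / 0.0100
  = 10.5106 · 0.4900 / 0.0100
  = 515.02
Design effect: 1.39 × 515.02 = 715.87.
Round up → n = 716 per group.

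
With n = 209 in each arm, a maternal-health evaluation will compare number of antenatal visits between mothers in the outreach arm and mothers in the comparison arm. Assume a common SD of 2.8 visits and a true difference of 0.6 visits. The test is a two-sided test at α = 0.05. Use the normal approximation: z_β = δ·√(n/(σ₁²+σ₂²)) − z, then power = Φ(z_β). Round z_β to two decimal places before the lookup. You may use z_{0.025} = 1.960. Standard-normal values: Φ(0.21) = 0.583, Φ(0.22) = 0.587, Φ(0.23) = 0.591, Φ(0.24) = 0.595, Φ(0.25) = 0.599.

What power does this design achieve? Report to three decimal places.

z_β = δ·√(n/(σ₁²+σ₂²)) − z_{α/2}
    = 0.6 · √(209/15.68) − 1.960
    = 0.6 · 3.65090 − 1.960
    = 2.1905 − 1.960 = 0.2305 → 0.23
Power = Φ(0.23) = 0.591.

Power ≈ 0.591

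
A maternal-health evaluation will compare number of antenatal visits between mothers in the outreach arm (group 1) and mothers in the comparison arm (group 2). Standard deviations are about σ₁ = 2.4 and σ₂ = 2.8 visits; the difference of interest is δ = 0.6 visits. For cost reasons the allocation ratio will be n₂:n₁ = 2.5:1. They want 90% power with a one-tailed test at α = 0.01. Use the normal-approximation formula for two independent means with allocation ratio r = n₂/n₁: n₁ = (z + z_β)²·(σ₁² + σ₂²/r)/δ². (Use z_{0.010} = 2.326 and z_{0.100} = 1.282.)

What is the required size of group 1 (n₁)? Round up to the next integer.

n₁ = 322

n₁ = (z_α + z_β)² · (σ₁² + σ₂²/r) / δ²
   = (2.326 + 1.282)² · (2.4² + 2.8²/2.5) / 0.6²
   = 13.0177 · (5.76 + 3.136) / 0.36
   = 13.0177 · 8.896 / 0.36
   = 321.68
Round up → n₁ = 322; n₂ = r·n₁ = 2.5 × 322 = 805.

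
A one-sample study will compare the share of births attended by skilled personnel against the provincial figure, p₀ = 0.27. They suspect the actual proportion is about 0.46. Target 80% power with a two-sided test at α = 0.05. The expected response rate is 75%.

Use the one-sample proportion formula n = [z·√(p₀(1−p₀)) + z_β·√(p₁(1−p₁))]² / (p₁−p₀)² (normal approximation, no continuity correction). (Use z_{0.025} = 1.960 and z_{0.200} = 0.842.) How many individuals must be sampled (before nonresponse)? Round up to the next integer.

n = 62

n = [z_{α/2}·√(p₀q₀) + z_β·√(p₁q₁)]² / (p₁ − p₀)²
  = [1.960·√(0.27·0.73) + 0.842·√(0.46·0.54)]² / (0.19)²
  = [1.960·0.4440 + 0.842·0.4984]² / 0.0361
  = [1.2898]² / 0.0361
  = 46.08
Adjust for 75% response: 46.08 / 0.75 = 61.44.
Round up → n = 62.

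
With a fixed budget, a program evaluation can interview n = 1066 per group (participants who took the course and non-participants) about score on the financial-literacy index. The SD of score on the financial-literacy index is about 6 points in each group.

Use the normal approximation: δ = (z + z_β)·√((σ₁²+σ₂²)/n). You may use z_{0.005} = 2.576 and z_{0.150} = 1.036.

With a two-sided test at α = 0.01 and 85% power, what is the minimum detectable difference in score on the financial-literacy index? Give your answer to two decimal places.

Minimum detectable difference ≈ 0.94 points

δ = (z_{α/2} + z_β) · √((σ₁²+σ₂²)/n)
  = (2.576 + 1.036) · √(72/1066)
  = 3.612 · √0.06754
  = 3.612 · 0.2599
  = 0.9387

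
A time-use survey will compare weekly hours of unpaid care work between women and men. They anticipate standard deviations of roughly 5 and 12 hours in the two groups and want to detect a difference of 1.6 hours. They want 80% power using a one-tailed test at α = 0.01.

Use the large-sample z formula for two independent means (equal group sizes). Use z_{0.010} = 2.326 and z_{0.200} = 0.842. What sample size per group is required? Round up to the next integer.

n = 663 per group

n = (z_α + z_β)² · (σ₁² + σ₂²) / δ²
  = (2.326 + 0.842)² · (5² + 12² = 169) / 1.6²
  = 10.0362 · 169 / 2.56
  = 662.55
Round up → n = 663 per group.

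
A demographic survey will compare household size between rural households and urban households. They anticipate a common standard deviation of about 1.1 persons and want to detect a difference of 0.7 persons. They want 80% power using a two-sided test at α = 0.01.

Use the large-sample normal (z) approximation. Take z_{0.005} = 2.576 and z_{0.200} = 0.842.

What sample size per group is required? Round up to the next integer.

n = (z_{α/2} + z_β)² · (σ₁² + σ₂²) / δ²
  = (2.576 + 0.842)² · (2·1.1² = 2.42) / 0.7²
  = 11.6827 · 2.42 / 0.49
  = 57.70
Round up → n = 58 per group.

n = 58 per group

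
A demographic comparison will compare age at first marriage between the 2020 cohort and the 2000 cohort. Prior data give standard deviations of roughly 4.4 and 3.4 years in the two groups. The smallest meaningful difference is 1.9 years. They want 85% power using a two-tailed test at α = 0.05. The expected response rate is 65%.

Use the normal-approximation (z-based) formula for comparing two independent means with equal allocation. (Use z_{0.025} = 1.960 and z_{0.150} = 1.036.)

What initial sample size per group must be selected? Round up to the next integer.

n = 119 per group

n = (z_{α/2} + z_β)² · (σ₁² + σ₂²) / δ²
  = (1.960 + 1.036)² · (4.4² + 3.4² = 30.92) / 1.9²
  = 8.9760 · 30.92 / 3.61
  = 76.88
Adjust for 65% response: 76.88 / 0.65 = 118.28.
Round up → n = 119 per group.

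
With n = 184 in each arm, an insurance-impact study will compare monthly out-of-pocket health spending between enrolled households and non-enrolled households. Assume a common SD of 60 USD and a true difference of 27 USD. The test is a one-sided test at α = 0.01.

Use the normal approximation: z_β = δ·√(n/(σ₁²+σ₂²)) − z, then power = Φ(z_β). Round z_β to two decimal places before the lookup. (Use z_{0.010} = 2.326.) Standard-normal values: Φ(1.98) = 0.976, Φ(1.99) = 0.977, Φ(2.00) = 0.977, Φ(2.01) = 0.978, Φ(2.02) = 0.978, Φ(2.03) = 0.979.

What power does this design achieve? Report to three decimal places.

Power ≈ 0.977

z_β = δ·√(n/(σ₁²+σ₂²)) − z_α
    = 27 · √(184/7200) − 2.326
    = 27 · 0.15986 − 2.326
    = 4.3162 − 2.326 = 1.9902 → 1.99
Power = Φ(1.99) = 0.977.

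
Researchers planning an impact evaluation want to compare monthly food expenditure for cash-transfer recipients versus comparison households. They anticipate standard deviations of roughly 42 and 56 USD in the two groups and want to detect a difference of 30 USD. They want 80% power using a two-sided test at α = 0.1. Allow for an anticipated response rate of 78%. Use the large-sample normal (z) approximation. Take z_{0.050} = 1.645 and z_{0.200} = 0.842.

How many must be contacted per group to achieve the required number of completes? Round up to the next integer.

n = (z_{α/2} + z_β)² · (σ₁² + σ₂²) / δ²
  = (1.645 + 0.842)² · (42² + 56² = 4900) / 30²
  = 6.1852 · 4900 / 900
  = 33.67
Adjust for 78% response: 33.67 / 0.78 = 43.17.
Round up → n = 44 per group.

n = 44 per group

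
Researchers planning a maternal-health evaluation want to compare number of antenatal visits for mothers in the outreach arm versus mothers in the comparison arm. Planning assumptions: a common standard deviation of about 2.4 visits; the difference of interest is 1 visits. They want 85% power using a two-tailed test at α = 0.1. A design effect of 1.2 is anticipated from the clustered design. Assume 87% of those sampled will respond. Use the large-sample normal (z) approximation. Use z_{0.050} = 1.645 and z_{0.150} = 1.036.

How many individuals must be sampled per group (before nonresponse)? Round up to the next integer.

n = 115 per group

n = (z_{α/2} + z_β)² · (σ₁² + σ₂²) / δ²
  = (1.645 + 1.036)² · (2·2.4² = 11.52) / 1²
  = 7.1878 · 11.52 / 1
  = 82.80
Design effect: 1.2 × 82.80 = 99.36.
Adjust for 87% response: 99.36 / 0.87 = 114.21.
Round up → n = 115 per group.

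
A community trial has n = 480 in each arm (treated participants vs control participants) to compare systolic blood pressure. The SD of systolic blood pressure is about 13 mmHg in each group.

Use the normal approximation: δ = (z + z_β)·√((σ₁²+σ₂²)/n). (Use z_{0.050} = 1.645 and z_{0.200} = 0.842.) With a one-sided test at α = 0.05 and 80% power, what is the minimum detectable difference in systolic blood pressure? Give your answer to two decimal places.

δ = (z_α + z_β) · √((σ₁²+σ₂²)/n)
  = (1.645 + 0.842) · √(338/480)
  = 2.487 · √0.70417
  = 2.487 · 0.8391
  = 2.0870

Minimum detectable difference ≈ 2.09 mmHg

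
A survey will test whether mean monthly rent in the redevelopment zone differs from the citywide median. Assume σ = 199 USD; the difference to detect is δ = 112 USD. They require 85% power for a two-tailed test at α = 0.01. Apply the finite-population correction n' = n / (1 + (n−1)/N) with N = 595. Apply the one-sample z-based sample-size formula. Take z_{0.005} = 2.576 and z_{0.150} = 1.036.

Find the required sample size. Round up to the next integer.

n = 39

n = (z_{α/2} + z_β)² · σ² / δ²
  = (2.576 + 1.036)² · 199² / 112²
  = 13.0465 · 39601 / 12544
  = 41.19
Finite-population correction (N = 595): 41.19 / (1 + (41.19 − 1)/595) = 38.58.
Round up → n = 39.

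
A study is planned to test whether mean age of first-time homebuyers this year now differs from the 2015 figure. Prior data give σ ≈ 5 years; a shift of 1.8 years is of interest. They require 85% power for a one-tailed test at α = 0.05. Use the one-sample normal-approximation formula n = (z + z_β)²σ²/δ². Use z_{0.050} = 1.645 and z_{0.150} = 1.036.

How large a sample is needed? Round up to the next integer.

n = (z_α + z_β)² · σ² / δ²
  = (1.645 + 1.036)² · 5² / 1.8²
  = 7.1878 · 25 / 3.24
  = 55.46
Round up → n = 56.

n = 56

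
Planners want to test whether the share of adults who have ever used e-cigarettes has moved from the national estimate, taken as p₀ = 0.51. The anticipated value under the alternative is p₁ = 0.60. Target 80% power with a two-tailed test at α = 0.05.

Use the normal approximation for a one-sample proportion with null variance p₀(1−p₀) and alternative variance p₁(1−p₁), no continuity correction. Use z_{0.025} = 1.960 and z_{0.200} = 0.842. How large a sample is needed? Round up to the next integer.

n = 240

n = [z_{α/2}·√(p₀q₀) + z_β·√(p₁q₁)]² / (p₁ − p₀)²
  = [1.960·√(0.51·0.49) + 0.842·√(0.60·0.40)]² / (0.09)²
  = [1.960·0.4999 + 0.842·0.4899]² / 0.0081
  = [1.3923]² / 0.0081
  = 239.32
Round up → n = 240.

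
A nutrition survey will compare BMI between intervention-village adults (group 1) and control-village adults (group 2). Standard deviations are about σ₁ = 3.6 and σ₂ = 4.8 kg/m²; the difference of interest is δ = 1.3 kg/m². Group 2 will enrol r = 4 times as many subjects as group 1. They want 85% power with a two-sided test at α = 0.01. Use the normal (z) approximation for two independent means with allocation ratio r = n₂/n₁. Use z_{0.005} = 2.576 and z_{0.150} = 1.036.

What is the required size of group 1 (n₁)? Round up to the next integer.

n₁ = 145

n₁ = (z_{α/2} + z_β)² · (σ₁² + σ₂²/r) / δ²
   = (2.576 + 1.036)² · (3.6² + 4.8²/4) / 1.3²
   = 13.0465 · (12.96 + 5.76) / 1.69
   = 13.0465 · 18.72 / 1.69
   = 144.52
Round up → n₁ = 145; n₂ = r·n₁ = 4 × 145 = 580.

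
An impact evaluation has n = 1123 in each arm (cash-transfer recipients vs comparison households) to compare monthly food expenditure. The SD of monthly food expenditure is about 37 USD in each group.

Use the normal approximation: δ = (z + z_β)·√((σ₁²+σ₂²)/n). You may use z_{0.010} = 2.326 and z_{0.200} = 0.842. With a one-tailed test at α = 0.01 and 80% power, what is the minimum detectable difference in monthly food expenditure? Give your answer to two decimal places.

δ = (z_α + z_β) · √((σ₁²+σ₂²)/n)
  = (2.326 + 0.842) · √(2738/1123)
  = 3.168 · √2.4381
  = 3.168 · 1.5614
  = 4.9467

Minimum detectable difference ≈ 4.95 USD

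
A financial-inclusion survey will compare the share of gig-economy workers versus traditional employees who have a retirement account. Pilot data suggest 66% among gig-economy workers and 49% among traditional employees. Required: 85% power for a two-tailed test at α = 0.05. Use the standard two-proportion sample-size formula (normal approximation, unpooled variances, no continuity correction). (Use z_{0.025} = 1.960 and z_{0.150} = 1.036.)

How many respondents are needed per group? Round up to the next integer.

n = 148 per group

n = (z_{α/2} + z_β)² · [p₁(1−p₁) + p₂(1−p₂)] / (p₁ − p₂)²
  = (1.960 + 1.036)² · (0.66·0.34 + 0.49·0.51) / (0.17)²
  = (2.996)² · (0.2244 + 0.2499) / 0.0289
  = 8.9760 · 0.4743 / 0.0289
  = 147.31
Round up → n = 148 per group.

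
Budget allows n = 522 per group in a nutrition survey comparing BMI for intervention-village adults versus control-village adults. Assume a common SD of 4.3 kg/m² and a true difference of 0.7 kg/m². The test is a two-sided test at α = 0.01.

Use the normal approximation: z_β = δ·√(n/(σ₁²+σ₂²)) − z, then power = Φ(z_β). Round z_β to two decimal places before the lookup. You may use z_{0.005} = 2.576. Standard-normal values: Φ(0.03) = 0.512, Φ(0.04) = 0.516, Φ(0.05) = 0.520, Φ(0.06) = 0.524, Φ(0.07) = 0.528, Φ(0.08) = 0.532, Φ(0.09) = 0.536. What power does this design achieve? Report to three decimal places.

Power ≈ 0.520

z_β = δ·√(n/(σ₁²+σ₂²)) − z_{α/2}
    = 0.7 · √(522/36.98) − 2.576
    = 0.7 · 3.75709 − 2.576
    = 2.6300 − 2.576 = 0.0540 → 0.05
Power = Φ(0.05) = 0.520.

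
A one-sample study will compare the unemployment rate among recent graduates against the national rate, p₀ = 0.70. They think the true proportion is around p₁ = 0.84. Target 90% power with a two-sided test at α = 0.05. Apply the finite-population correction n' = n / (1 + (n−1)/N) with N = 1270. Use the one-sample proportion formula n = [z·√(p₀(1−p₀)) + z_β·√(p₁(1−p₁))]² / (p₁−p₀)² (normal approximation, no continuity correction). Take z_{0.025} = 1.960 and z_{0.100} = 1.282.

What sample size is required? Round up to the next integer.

n = [z_{α/2}·√(p₀q₀) + z_β·√(p₁q₁)]² / (p₁ − p₀)²
  = [1.960·√(0.70·0.30) + 1.282·√(0.84·0.16)]² / (0.14)²
  = [1.960·0.4583 + 1.282·0.3666]² / 0.0196
  = [1.3682]² / 0.0196
  = 95.51
Finite-population correction (N = 1270): 95.51 / (1 + (95.51 − 1)/1270) = 88.89.
Round up → n = 89.

n = 89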